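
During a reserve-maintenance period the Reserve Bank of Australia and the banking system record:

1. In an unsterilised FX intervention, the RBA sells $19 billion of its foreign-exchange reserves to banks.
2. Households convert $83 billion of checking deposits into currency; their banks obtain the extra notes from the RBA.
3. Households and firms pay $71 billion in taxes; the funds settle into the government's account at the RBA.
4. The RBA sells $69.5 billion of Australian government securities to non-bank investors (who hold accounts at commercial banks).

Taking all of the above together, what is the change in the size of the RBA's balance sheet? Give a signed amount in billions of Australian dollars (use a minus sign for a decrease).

RBA balance sheet:
  Assets:      Securities −$69.5B, Foreign assets −$19B
  Liabilities: Bank reserves −$242.5B, Currency in circulation +$83B, Government deposits +$71B
Change in total RBA assets = -$88.5 billion.

-$88.5 billion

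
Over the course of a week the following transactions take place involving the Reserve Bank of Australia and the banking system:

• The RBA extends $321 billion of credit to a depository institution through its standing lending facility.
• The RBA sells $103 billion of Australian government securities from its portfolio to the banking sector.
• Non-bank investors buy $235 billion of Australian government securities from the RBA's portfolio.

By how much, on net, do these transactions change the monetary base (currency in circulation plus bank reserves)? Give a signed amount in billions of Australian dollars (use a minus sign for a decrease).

-$17 billion

Discount-window loan $321 billion: RBA balance sheet expands → +$321B.
OMO sale (to banks) $103 billion: RBA balance sheet contracts → −$103B.
Asset sale (to non-banks) $235 billion: RBA balance sheet contracts → −$235B.
Net: 321 − 103 − 235 = -$17 billion.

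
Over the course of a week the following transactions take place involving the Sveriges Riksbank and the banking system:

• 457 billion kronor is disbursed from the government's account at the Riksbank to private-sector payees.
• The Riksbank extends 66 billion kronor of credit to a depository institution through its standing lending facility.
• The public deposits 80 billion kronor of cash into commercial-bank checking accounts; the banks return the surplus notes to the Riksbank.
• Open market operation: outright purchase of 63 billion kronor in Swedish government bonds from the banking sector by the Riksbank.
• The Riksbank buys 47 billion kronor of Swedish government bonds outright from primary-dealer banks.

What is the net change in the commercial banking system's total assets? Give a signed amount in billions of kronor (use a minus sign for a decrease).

Riksbank balance sheet:
  Assets:      Securities +110B, Loans to banks +66B
  Liabilities: Bank reserves +713B, Currency in circulation −80B, Government deposits −457B
Commercial banking system:
  Assets:      Reserves at CB +713B, Securities −110B
  Liabilities: Checkable deposits +537B, Borrowings from CB +66B
Change in total bank assets = +603 billion.

+603 billion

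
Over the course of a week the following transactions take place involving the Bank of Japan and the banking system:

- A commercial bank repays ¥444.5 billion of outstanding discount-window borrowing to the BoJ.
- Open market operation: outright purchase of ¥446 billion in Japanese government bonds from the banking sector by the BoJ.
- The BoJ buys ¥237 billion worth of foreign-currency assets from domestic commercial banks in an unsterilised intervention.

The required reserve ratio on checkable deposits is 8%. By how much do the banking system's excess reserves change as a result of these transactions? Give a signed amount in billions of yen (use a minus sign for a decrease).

+¥238.5 billion

Discount-window repayment ¥444.5 billion: reserves −¥444.5B, deposits 0.
OMO purchase (from banks) ¥446 billion: reserves +¥446B, deposits 0.
FX purchase ¥237 billion: reserves +¥237B, deposits 0.
Totals: Δreserves = +¥238.5B, Δdeposits = 0.
Δrequired reserves = 8% × 0 = 0.
Δexcess reserves = Δreserves − Δrequired = +¥238.5B − (0) = +¥238.5 billion.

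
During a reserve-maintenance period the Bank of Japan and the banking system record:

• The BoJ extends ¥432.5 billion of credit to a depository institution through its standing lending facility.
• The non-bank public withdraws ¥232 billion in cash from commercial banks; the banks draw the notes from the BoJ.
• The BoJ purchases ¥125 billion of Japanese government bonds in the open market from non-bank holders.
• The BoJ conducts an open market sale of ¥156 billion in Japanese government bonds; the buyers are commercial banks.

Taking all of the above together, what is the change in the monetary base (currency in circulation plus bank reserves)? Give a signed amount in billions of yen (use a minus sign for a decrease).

Discount-window loan ¥432.5 billion: BoJ balance sheet expands → +¥432.5B.
Currency withdrawal ¥232 billion: just a shift between currency and reserves — both are base money → 0.
Asset purchase (from non-banks) ¥125 billion: BoJ balance sheet expands → +¥125B.
OMO sale (to banks) ¥156 billion: BoJ balance sheet contracts → −¥156B.
Net: 432.5 + 0 + 125 − 156 = +¥401.5 billion.

+¥401.5 billion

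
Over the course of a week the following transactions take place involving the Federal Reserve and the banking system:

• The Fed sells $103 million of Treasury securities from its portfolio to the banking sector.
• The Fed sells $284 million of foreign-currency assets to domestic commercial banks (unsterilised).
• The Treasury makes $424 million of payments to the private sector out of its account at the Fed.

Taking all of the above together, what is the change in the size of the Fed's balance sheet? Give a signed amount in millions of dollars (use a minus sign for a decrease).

-$387 million

OMO sale (to banks) $103 million: a Fed asset is shed → −$103M.
FX sale $284 million: a Fed asset is shed → −$284M.
Government spending $424 million: only the composition of liabilities changes → 0.
Net: −103 − 284 + 0 = -$387 million.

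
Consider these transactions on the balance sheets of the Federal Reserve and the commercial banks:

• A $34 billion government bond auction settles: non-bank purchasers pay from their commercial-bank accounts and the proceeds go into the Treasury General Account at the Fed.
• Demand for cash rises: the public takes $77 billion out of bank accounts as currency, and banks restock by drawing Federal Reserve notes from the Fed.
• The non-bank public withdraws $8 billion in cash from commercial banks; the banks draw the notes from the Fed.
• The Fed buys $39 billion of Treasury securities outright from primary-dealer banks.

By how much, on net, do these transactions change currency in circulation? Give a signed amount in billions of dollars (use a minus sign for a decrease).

+$85 billion

Government account inflow $34 billion: no currency enters or leaves circulation → 0.
Currency withdrawal $77 billion: notes leave the central bank → +$77B.
Currency withdrawal $8 billion: notes leave the central bank → +$8B.
OMO purchase (from banks) $39 billion: no currency enters or leaves circulation → 0.
Net: 0 + 77 + 8 + 0 = +$85 billion.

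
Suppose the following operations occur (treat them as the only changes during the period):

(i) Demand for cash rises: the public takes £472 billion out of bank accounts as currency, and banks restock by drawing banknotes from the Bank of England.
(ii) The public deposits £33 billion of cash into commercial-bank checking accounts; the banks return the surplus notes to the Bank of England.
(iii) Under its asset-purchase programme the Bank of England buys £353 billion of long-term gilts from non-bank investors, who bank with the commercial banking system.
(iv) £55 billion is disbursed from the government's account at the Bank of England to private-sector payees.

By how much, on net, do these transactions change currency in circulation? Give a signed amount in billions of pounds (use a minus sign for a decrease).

Currency withdrawal £472 billion: notes leave the central bank → +£472B.
Currency deposit £33 billion: notes return to the central bank → −£33B.
Asset purchase (from non-banks) £353 billion: no currency enters or leaves circulation → 0.
Government spending £55 billion: no currency enters or leaves circulation → 0.
Net: 472 − 33 + 0 + 0 = +£439 billion.

+£439 billion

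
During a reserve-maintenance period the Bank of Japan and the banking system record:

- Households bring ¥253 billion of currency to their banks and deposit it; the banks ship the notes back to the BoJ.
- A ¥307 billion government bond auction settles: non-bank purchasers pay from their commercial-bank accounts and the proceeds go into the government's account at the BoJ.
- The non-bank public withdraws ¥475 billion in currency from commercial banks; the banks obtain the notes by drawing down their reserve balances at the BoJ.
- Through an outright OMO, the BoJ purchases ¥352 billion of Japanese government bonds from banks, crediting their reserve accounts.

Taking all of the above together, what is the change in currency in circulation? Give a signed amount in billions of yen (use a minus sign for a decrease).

BoJ balance sheet:
  Assets:      Securities +¥352B
  Liabilities: Bank reserves −¥177B, Currency in circulation +¥222B, Government deposits +¥307B
So the change in currency in circulation is +¥222 billion.

+¥222 billion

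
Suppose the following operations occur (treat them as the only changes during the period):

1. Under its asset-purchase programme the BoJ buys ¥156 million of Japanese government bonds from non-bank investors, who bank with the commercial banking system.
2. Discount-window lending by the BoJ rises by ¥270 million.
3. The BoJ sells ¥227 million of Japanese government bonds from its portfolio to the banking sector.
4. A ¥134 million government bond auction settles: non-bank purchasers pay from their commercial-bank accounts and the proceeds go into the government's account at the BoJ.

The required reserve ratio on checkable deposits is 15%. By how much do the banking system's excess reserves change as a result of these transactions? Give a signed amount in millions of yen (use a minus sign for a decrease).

+¥61.7 million

Asset purchase (from non-banks) ¥156 million: reserves +¥156M, deposits +¥156M.
Discount-window loan ¥270 million: reserves +¥270M, deposits 0.
OMO sale (to banks) ¥227 million: reserves −¥227M, deposits 0.
Government account inflow ¥134 million: reserves −¥134M, deposits −¥134M.
Totals: Δreserves = +¥65M, Δdeposits = +¥22M.
Δrequired reserves = 15% × +¥22M = +¥3.3M.
Δexcess reserves = Δreserves − Δrequired = +¥65M − (+¥3.3M) = +¥61.7 million.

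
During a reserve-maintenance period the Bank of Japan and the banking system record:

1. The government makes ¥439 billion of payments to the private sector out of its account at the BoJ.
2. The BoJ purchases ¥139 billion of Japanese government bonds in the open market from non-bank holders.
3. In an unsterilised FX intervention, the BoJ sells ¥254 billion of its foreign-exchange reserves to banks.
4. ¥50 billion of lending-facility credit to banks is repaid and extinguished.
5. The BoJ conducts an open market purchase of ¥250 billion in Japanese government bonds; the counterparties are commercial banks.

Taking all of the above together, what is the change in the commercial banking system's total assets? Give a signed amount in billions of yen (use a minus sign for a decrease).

+¥528 billion

Government spending ¥439 billion: bank balance sheets expand → +¥439B.
Asset purchase (from non-banks) ¥139 billion: bank balance sheets expand → +¥139B.
FX sale ¥254 billion: just an asset swap on bank balance sheets → 0.
Discount-window repayment ¥50 billion: bank balance sheets shrink → −¥50B.
OMO purchase (from banks) ¥250 billion: just an asset swap on bank balance sheets → 0.
Net: 439 + 139 + 0 − 50 + 0 = +¥528 billion.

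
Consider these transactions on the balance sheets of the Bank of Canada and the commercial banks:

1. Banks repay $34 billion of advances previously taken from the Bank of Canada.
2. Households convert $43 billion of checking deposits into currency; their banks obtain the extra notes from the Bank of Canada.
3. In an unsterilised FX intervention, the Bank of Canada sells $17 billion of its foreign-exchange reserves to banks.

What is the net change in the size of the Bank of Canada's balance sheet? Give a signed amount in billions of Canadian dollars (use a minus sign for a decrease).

-$51 billion

Bank of Canada balance sheet:
  Assets:      Loans to banks −$34B, Foreign assets −$17B
  Liabilities: Bank reserves −$94B, Currency in circulation +$43B
Change in total Bank of Canada assets = -$51 billion.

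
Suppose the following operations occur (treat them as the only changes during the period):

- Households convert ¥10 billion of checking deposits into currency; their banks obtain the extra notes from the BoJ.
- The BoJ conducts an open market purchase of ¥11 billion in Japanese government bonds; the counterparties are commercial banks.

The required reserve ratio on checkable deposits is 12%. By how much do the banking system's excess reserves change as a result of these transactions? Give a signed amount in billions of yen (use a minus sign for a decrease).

Currency withdrawal ¥10 billion: reserves −¥10B, deposits −¥10B.
OMO purchase (from banks) ¥11 billion: reserves +¥11B, deposits 0.
Totals: Δreserves = +¥1B, Δdeposits = −¥10B.
Δrequired reserves = 12% × −¥10B = −¥1.2B.
Δexcess reserves = Δreserves − Δrequired = +¥1B − (−¥1.2B) = +¥2.2 billion.

+¥2.2 billion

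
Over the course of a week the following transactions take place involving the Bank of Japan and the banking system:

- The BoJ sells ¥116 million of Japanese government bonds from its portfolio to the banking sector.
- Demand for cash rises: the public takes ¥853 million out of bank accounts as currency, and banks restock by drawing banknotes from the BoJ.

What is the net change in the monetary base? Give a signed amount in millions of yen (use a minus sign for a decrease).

OMO sale (to banks) ¥116 million: BoJ balance sheet contracts → −¥116M.
Currency withdrawal ¥853 million: just a shift between currency and reserves — both are base money → 0.
Net: −116 + 0 = -¥116 million.

-¥116 million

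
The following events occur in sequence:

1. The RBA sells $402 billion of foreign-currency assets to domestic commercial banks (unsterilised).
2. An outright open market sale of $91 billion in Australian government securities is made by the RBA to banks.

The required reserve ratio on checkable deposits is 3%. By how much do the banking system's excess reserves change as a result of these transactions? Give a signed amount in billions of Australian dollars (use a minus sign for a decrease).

-$493 billion

FX sale $402 billion: reserves −$402B, deposits 0.
OMO sale (to banks) $91 billion: reserves −$91B, deposits 0.
Totals: Δreserves = −$493B, Δdeposits = 0.
Δrequired reserves = 3% × 0 = 0.
Δexcess reserves = Δreserves − Δrequired = −$493B − (0) = -$493 billion.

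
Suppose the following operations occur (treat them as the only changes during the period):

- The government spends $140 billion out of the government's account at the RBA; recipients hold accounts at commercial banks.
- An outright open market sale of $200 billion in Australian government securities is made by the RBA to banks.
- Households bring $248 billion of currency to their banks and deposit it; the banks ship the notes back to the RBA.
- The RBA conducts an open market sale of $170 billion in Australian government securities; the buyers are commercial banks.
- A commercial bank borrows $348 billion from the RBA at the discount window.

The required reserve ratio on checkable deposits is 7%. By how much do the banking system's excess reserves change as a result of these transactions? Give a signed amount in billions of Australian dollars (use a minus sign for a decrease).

+$338.84 billion

Government spending $140 billion: reserves +$140B, deposits +$140B.
OMO sale (to banks) $200 billion: reserves −$200B, deposits 0.
Currency deposit $248 billion: reserves +$248B, deposits +$248B.
OMO sale (to banks) $170 billion: reserves −$170B, deposits 0.
Discount-window loan $348 billion: reserves +$348B, deposits 0.
Totals: Δreserves = +$366B, Δdeposits = +$388B.
Δrequired reserves = 7% × +$388B = +$27.16B.
Δexcess reserves = Δreserves − Δrequired = +$366B − (+$27.16B) = +$338.84 billion.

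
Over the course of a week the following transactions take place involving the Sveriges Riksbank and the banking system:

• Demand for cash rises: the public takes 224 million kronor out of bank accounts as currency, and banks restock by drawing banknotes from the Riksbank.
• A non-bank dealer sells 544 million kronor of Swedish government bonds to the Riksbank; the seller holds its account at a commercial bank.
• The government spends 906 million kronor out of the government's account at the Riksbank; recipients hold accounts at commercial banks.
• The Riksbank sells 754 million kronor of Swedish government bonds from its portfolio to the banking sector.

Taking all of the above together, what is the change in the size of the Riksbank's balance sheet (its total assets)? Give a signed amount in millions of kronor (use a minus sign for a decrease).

-210 million

Riksbank balance sheet:
  Assets:      Securities −210M
  Liabilities: Bank reserves +472M, Currency in circulation +224M, Government deposits −906M
Commercial banking system:
  Assets:      Reserves at CB +472M, Securities +754M
  Liabilities: Checkable deposits +1226M
Change in total Riksbank assets = -210 million.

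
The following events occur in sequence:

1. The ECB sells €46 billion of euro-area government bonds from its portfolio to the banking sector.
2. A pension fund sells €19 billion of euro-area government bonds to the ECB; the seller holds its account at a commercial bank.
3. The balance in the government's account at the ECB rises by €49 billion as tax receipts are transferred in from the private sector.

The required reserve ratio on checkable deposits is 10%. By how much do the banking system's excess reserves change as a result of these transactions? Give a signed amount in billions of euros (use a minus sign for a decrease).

OMO sale (to banks) €46 billion: reserves −€46B, deposits 0.
Asset purchase (from non-banks) €19 billion: reserves +€19B, deposits +€19B.
Government account inflow €49 billion: reserves −€49B, deposits −€49B.
Totals: Δreserves = −€76B, Δdeposits = −€30B.
Δrequired reserves = 10% × −€30B = −€3B.
Δexcess reserves = Δreserves − Δrequired = −€76B − (−€3B) = -€73 billion.

-€73 billion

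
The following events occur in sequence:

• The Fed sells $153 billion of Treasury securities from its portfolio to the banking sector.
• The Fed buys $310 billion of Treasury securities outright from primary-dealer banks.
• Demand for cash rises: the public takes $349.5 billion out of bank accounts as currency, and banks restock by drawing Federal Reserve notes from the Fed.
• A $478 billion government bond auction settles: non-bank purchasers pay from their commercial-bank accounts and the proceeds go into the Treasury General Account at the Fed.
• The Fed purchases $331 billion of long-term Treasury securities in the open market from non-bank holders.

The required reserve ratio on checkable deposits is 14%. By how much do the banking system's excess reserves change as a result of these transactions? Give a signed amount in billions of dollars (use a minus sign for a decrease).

-$269.99 billion

OMO sale (to banks) $153 billion: reserves −$153B, deposits 0.
OMO purchase (from banks) $310 billion: reserves +$310B, deposits 0.
Currency withdrawal $349.5 billion: reserves −$349.5B, deposits −$349.5B.
Government account inflow $478 billion: reserves −$478B, deposits −$478B.
Asset purchase (from non-banks) $331 billion: reserves +$331B, deposits +$331B.
Totals: Δreserves = −$339.5B, Δdeposits = −$496.5B.
Δrequired reserves = 14% × −$496.5B = −$69.51B.
Δexcess reserves = Δreserves − Δrequired = −$339.5B − (−$69.51B) = -$269.99 billion.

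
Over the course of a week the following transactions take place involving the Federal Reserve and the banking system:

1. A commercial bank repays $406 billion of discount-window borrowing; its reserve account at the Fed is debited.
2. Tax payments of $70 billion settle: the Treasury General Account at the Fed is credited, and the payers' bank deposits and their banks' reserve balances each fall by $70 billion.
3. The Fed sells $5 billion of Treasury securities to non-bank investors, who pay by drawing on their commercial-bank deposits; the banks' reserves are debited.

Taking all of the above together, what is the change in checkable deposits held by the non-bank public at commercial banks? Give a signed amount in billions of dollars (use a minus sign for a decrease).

-$75 billion

Discount-window repayment $406 billion: the counterparty is a bank, so public deposits are unchanged → 0.
Government account inflow $70 billion: non-bank counterparties' bank balances fall → −$70B.
Asset sale (to non-banks) $5 billion: non-bank counterparties' bank balances fall → −$5B.
Net: 0 − 70 − 5 = -$75 billion.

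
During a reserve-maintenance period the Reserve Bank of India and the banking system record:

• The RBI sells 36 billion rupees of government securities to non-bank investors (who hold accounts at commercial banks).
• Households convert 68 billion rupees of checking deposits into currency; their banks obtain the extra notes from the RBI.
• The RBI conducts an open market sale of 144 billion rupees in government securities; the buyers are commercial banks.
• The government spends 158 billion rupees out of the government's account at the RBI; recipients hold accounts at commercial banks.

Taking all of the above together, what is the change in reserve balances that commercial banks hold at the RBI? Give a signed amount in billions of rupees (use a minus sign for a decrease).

-90 billion

Asset sale (to non-banks) 36 billion rupees: the non-bank buyers' banks settle from reserves → −36B.
Currency withdrawal 68 billion rupees: banks swap reserves for currency → −68B.
OMO sale (to banks) 144 billion rupees: the buying banks pay out of their reserve balances → −144B.
Government spending 158 billion rupees: government payments flow into bank reserve accounts → +158B.
Net: −36 − 68 − 144 + 158 = -90 billion.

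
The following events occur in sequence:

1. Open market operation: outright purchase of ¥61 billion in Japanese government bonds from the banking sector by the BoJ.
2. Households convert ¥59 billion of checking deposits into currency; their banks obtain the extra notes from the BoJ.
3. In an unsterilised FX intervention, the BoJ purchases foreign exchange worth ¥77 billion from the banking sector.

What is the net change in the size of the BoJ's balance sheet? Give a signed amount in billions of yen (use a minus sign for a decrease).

+¥138 billion

BoJ balance sheet:
  Assets:      Securities +¥61B, Foreign assets +¥77B
  Liabilities: Bank reserves +¥79B, Currency in circulation +¥59B
Commercial banking system:
  Assets:      Reserves at CB +¥79B, Securities −¥61B, Foreign assets −¥77B
  Liabilities: Checkable deposits −¥59B
Change in total BoJ assets = +¥138 billion.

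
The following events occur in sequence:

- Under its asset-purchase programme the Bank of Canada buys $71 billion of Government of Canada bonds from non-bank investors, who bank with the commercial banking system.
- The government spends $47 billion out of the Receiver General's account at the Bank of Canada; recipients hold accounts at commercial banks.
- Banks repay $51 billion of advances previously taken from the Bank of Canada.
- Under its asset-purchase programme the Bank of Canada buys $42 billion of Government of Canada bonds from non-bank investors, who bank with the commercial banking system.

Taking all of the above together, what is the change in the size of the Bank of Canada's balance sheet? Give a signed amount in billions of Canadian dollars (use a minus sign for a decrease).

Asset purchase (from non-banks) $71 billion: a Bank of Canada asset is acquired → +$71B.
Government spending $47 billion: only the composition of liabilities changes → 0.
Discount-window repayment $51 billion: a Bank of Canada asset is shed → −$51B.
Asset purchase (from non-banks) $42 billion: a Bank of Canada asset is acquired → +$42B.
Net: 71 + 0 − 51 + 42 = +$62 billion.

+$62 billion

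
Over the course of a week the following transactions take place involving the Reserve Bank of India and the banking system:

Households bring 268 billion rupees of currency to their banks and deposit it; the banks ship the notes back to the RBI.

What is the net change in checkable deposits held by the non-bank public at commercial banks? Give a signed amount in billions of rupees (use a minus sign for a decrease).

+268 billion

RBI balance sheet:
  Assets:      no change
  Liabilities: Bank reserves +268B, Currency in circulation −268B
Commercial banking system:
  Assets:      Reserves at CB +268B
  Liabilities: Checkable deposits +268B
So the change in checkable deposits held by the non-bank public at commercial banks is +268 billion.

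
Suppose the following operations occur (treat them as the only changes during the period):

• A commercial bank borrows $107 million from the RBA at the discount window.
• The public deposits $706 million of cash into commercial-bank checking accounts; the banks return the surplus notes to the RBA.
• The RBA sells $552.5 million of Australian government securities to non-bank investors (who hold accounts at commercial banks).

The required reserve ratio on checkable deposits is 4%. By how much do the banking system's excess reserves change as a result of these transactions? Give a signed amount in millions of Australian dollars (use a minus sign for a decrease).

Discount-window loan $107 million: reserves +$107M, deposits 0.
Currency deposit $706 million: reserves +$706M, deposits +$706M.
Asset sale (to non-banks) $552.5 million: reserves −$552.5M, deposits −$552.5M.
Totals: Δreserves = +$260.5M, Δdeposits = +$153.5M.
Δrequired reserves = 4% × +$153.5M = +$6.14M.
Δexcess reserves = Δreserves − Δrequired = +$260.5M − (+$6.14M) = +$254.36 million.

+$254.36 million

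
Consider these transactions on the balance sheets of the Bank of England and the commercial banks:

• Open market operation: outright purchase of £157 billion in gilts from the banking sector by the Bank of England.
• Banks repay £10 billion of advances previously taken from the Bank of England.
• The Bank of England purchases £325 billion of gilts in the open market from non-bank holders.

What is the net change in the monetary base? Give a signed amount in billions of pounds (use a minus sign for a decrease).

+£472 billion

Bank of England balance sheet:
  Assets:      Securities +£482B, Loans to banks −£10B
  Liabilities: Bank reserves +£472B
Monetary base = currency + reserves: 0 + (+£472B) = +£472 billion.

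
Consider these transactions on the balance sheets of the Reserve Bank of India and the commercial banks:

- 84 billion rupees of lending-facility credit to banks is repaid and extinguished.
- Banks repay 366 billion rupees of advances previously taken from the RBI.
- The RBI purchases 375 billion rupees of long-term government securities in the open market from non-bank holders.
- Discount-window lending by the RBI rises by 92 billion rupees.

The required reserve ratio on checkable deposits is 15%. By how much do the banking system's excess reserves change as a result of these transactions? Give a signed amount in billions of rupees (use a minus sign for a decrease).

-39.25 billion

Discount-window repayment 84 billion rupees: reserves −84B, deposits 0.
Discount-window repayment 366 billion rupees: reserves −366B, deposits 0.
Asset purchase (from non-banks) 375 billion rupees: reserves +375B, deposits +375B.
Discount-window loan 92 billion rupees: reserves +92B, deposits 0.
Totals: Δreserves = +17B, Δdeposits = +375B.
Δrequired reserves = 15% × +375B = +56.25B.
Δexcess reserves = Δreserves − Δrequired = +17B − (+56.25B) = -39.25 billion.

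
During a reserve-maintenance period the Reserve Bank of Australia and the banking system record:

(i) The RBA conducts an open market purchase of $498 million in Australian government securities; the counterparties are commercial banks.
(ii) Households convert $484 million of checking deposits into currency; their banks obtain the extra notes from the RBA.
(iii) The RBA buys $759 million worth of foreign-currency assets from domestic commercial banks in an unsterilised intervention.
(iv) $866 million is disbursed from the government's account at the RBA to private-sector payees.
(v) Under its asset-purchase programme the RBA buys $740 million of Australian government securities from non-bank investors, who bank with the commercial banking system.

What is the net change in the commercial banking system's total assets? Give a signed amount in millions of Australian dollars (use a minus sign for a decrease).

+$1122 million

RBA balance sheet:
  Assets:      Securities +$1238M, Foreign assets +$759M
  Liabilities: Bank reserves +$2379M, Currency in circulation +$484M, Government deposits −$866M
Commercial banking system:
  Assets:      Reserves at CB +$2379M, Securities −$498M, Foreign assets −$759M
  Liabilities: Checkable deposits +$1122M
Change in total bank assets = +$1122 million.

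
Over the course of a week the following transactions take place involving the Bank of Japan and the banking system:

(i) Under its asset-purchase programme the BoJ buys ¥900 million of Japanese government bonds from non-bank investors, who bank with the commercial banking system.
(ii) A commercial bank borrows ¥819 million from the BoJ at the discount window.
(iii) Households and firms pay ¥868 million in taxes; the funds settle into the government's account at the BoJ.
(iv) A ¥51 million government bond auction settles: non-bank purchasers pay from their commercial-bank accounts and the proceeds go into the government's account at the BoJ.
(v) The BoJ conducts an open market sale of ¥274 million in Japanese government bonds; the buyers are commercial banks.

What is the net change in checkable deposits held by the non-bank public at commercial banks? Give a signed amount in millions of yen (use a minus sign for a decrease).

-¥19 million

BoJ balance sheet:
  Assets:      Securities +¥626M, Loans to banks +¥819M
  Liabilities: Bank reserves +¥526M, Government deposits +¥919M
Commercial banking system:
  Assets:      Reserves at CB +¥526M, Securities +¥274M
  Liabilities: Checkable deposits −¥19M, Borrowings from CB +¥819M
So the change in checkable deposits held by the non-bank public at commercial banks is -¥19 million.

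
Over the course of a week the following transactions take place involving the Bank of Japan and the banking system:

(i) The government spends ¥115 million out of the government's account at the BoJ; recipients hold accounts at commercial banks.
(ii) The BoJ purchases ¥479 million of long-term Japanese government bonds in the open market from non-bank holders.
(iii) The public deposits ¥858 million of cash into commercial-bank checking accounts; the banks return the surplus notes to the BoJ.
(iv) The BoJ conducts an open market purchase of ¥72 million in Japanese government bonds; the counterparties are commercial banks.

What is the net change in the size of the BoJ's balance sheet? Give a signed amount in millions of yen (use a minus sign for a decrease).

+¥551 million

BoJ balance sheet:
  Assets:      Securities +¥551M
  Liabilities: Bank reserves +¥1524M, Currency in circulation −¥858M, Government deposits −¥115M
Change in total BoJ assets = +¥551 million.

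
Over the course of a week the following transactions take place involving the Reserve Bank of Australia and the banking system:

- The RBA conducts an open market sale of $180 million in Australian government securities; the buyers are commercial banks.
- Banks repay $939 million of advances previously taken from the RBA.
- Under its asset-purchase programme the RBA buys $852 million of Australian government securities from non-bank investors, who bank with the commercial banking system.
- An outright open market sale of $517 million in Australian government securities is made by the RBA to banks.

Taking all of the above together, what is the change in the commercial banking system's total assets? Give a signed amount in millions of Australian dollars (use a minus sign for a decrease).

RBA balance sheet:
  Assets:      Securities +$155M, Loans to banks −$939M
  Liabilities: Bank reserves −$784M
Commercial banking system:
  Assets:      Reserves at CB −$784M, Securities +$697M
  Liabilities: Checkable deposits +$852M, Borrowings from CB −$939M
Change in total bank assets = -$87 million.

-$87 million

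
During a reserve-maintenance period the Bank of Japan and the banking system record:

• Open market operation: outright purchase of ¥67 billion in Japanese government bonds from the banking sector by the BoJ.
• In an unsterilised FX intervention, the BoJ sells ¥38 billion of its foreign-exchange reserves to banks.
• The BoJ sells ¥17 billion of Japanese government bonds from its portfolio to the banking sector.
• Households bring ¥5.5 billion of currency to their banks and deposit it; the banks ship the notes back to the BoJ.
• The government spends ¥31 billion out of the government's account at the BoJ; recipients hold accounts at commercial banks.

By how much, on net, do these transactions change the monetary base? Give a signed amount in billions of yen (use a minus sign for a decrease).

+¥43 billion

OMO purchase (from banks) ¥67 billion: BoJ balance sheet expands → +¥67B.
FX sale ¥38 billion: BoJ balance sheet contracts → −¥38B.
OMO sale (to banks) ¥17 billion: BoJ balance sheet contracts → −¥17B.
Currency deposit ¥5.5 billion: just a shift between currency and reserves — both are base money → 0.
Government spending ¥31 billion: a non-base liability converts back to reserves → +¥31B.
Net: 67 − 38 − 17 + 0 + 31 = +¥43 billion.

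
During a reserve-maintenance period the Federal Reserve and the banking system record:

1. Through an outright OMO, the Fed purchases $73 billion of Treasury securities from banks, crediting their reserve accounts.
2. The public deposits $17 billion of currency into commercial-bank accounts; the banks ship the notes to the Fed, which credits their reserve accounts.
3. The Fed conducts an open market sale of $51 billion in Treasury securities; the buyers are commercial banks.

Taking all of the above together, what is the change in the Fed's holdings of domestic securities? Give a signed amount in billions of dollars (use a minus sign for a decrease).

OMO purchase (from banks) $73 billion: securities added to the Fed's portfolio → +$73B.
Currency deposit $17 billion: the Fed's securities portfolio is untouched → 0.
OMO sale (to banks) $51 billion: securities removed from the Fed's portfolio → −$51B.
Net: 73 + 0 − 51 = +$22 billion.

+$22 billion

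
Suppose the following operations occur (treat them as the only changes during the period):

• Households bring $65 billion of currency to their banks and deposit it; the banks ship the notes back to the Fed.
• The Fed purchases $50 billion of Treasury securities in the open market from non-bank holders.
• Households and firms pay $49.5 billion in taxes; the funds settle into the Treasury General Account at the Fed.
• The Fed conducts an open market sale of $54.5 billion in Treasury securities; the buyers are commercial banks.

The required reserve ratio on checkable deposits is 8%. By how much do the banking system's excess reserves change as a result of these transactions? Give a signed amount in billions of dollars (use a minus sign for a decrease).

Currency deposit $65 billion: reserves +$65B, deposits +$65B.
Asset purchase (from non-banks) $50 billion: reserves +$50B, deposits +$50B.
Government account inflow $49.5 billion: reserves −$49.5B, deposits −$49.5B.
OMO sale (to banks) $54.5 billion: reserves −$54.5B, deposits 0.
Totals: Δreserves = +$11B, Δdeposits = +$65.5B.
Δrequired reserves = 8% × +$65.5B = +$5.24B.
Δexcess reserves = Δreserves − Δrequired = +$11B − (+$5.24B) = +$5.76 billion.

+$5.76 billion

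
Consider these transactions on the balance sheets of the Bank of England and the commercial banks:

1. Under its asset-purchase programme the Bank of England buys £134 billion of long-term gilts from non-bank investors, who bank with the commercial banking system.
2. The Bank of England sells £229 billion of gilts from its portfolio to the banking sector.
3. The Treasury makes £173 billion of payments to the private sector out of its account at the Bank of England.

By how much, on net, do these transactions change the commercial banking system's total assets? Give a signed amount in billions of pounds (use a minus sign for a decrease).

+£307 billion

Asset purchase (from non-banks) £134 billion: bank balance sheets expand → +£134B.
OMO sale (to banks) £229 billion: just an asset swap on bank balance sheets → 0.
Government spending £173 billion: bank balance sheets expand → +£173B.
Net: 134 + 0 + 173 = +£307 billion.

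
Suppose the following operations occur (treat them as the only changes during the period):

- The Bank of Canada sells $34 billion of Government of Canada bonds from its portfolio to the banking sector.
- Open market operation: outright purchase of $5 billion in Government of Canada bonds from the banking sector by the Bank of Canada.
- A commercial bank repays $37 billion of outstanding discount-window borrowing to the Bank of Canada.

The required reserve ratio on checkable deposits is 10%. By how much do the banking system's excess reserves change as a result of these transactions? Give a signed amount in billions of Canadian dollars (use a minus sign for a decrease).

-$66 billion

OMO sale (to banks) $34 billion: reserves −$34B, deposits 0.
OMO purchase (from banks) $5 billion: reserves +$5B, deposits 0.
Discount-window repayment $37 billion: reserves −$37B, deposits 0.
Totals: Δreserves = −$66B, Δdeposits = 0.
Δrequired reserves = 10% × 0 = 0.
Δexcess reserves = Δreserves − Δrequired = −$66B − (0) = -$66 billion.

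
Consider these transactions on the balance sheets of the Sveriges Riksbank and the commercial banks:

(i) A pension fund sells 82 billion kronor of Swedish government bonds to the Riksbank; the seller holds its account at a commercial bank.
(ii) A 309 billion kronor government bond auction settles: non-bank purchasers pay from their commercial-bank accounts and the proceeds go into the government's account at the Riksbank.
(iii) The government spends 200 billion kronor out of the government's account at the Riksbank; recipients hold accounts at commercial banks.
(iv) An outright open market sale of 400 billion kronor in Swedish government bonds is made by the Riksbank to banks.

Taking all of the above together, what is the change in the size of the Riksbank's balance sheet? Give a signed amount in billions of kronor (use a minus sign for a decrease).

Asset purchase (from non-banks) 82 billion kronor: a Riksbank asset is acquired → +82B.
Government account inflow 309 billion kronor: only the composition of liabilities changes → 0.
Government spending 200 billion kronor: only the composition of liabilities changes → 0.
OMO sale (to banks) 400 billion kronor: a Riksbank asset is shed → −400B.
Net: 82 + 0 + 0 − 400 = -318 billion.

-318 billion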